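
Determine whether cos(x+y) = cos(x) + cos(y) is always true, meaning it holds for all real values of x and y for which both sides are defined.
Claim: cos(x+y) = cos(x) + cos(y).
Test a specific point where both sides are defined: x = -π/4, y = π/3.
LHS = cos(x+y) ≈ 0.9659
RHS = cos(x) + cos(y) ≈ 1.2071
Since 0.9659 ≠ 1.2071, the equation fails at this point, so it cannot hold for all real values of x and y for which both sides are defined.
The correct expansion is cos(x+y) = cos(x)cos(y) - sin(x)sin(y); cosine is not additive.

Conclusion: No, this is NOT an identity.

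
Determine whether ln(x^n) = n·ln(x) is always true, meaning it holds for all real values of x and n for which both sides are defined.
Claim: ln(x^n) = n·ln(x).
Reasoning: The right side requires x > 0. For x > 0, x^n = (e^(ln x))^n = e^(n·ln x), so taking ln of both sides gives ln(x^n) = n·ln(x).
So the two sides agree for all real values of x and n for which both sides are defined.

Conclusion: Yes, this is an identity.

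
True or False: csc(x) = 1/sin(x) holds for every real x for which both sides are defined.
Claim: csc(x) = 1/sin(x).
Reasoning: csc(x) is by definition the reciprocal of sin(x), wherever sin(x) ≠ 0.
So the two sides agree for every real x for which both sides are defined.

Conclusion: True.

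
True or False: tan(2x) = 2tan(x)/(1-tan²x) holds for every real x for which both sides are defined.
True.

Claim: tan(2x) = 2tan(x)/(1-tan²x).
Reasoning: tan(2x) = sin(2x)/cos(2x) = 2sin(x)cos(x) / (cos²x - sin²x). Divide numerator and denominator by cos²x: 2tan(x) / (1 - tan²x).
So the two sides agree for every real x for which both sides are defined.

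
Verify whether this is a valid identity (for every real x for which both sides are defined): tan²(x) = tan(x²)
Claim: tan²(x) = tan(x²).
Test a specific point where both sides are defined: x = π/3.
LHS = tan²(x) ≈ 3.0000
RHS = tan(x²) ≈ 1.9485
Since 3.0000 ≠ 1.9485, the equation fails at this point, so it cannot hold for every real x for which both sides are defined.
tan²(x) means (tan x)², squaring the output; tan(x²) squares the input. These are different functions.

Conclusion: No, this is NOT an identity.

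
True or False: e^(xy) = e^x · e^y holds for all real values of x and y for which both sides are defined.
False.

Claim: e^(xy) = e^x · e^y.
Test a specific point where both sides are defined: x = -2, y = 3/2.
LHS = e^(xy) ≈ 0.0498
RHS = e^x · e^y ≈ 0.6065
Since 0.0498 ≠ 0.6065, the equation fails at this point, so it cannot hold for all real values of x and y for which both sides are defined.
e^x · e^y = e^(x+y), not e^(xy).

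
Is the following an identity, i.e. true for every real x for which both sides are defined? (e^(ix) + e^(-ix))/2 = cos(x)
Yes, this is an identity.

Claim: (e^(ix) + e^(-ix))/2 = cos(x).
Reasoning: By Euler's formula e^(ix) = cos(x) + i·sin(x) and e^(-ix) = cos(x) - i·sin(x). Adding cancels the sine terms: e^(ix) + e^(-ix) = 2cos(x); divide by 2.
So the two sides agree for every real x for which both sides are defined.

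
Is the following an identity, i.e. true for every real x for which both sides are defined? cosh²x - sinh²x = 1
Claim: cosh²x - sinh²x = 1.
Reasoning: With cosh(x) = (e^x + e^-x)/2 and sinh(x) = (e^x - e^-x)/2: cosh²x = (e^(2x) + 2 + e^(-2x))/4 and sinh²x = (e^(2x) - 2 + e^(-2x))/4. Subtracting leaves 4/4 = 1.
So the two sides agree for every real x for which both sides are defined.

Conclusion: Yes, this is an identity.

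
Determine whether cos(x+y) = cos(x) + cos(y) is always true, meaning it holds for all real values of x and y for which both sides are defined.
No, this is NOT an identity.

Claim: cos(x+y) = cos(x) + cos(y).
Test a specific point where both sides are defined: x = π, y = -π/2.
LHS = cos(x+y) ≈ 0.0000
RHS = cos(x) + cos(y) ≈ -1.0000
Since 0.0000 ≠ -1.0000, the equation fails at this point, so it cannot hold for all real values of x and y for which both sides are defined.
The correct expansion is cos(x+y) = cos(x)cos(y) - sin(x)sin(y); cosine is not additive.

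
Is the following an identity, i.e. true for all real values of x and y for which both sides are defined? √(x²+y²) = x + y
No, this is NOT an identity.

Claim: √(x²+y²) = x + y.
Test a specific point where both sides are defined: x = 1, y = -1.
LHS = √(x²+y²) ≈ 1.4142
RHS = x + y ≈ 0.0000
Since 1.4142 ≠ 0.0000, the equation fails at this point, so it cannot hold for all real values of x and y for which both sides are defined.
(x+y)² = x² + 2xy + y², not x² + y², so the square root does not split this way.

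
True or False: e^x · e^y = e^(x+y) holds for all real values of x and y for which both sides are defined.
True.

Claim: e^x · e^y = e^(x+y).
Reasoning: This is the law of exponents for a common base: multiplying powers adds exponents. E.g. from the series, (Σ x^j/j!)(Σ y^k/k!) = Σ_m (Σ_{j+k=m} x^j y^k/(j!k!)) = Σ_m (x+y)^m/m! by the binomial theorem.
So the two sides agree for all real values of x and y for which both sides are defined.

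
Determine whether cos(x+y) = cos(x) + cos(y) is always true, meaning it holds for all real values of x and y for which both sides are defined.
Claim: cos(x+y) = cos(x) + cos(y).
Test a specific point where both sides are defined: x = -π/2, y = 2π/3.
LHS = cos(x+y) ≈ 0.8660
RHS = cos(x) + cos(y) ≈ -0.5000
Since 0.8660 ≠ -0.5000, the equation fails at this point, so it cannot hold for all real values of x and y for which both sides are defined.
The correct expansion is cos(x+y) = cos(x)cos(y) - sin(x)sin(y); cosine is not additive.

Conclusion: No, this is NOT an identity.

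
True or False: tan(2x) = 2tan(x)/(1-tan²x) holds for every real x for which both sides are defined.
True.

Claim: tan(2x) = 2tan(x)/(1-tan²x).
Reasoning: tan(2x) = sin(2x)/cos(2x) = 2sin(x)cos(x) / (cos²x - sin²x). Divide numerator and denominator by cos²x: 2tan(x) / (1 - tan²x).
So the two sides agree for every real x for which both sides are defined.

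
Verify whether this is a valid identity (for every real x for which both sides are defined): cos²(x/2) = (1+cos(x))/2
Claim: cos²(x/2) = (1+cos(x))/2.
Reasoning: Use cos(2θ) = 2cos²θ - 1 with θ = x/2: cos(x) = 2cos²(x/2) - 1. Solving for cos²(x/2) gives (1 + cos(x))/2.
So the two sides agree for every real x for which both sides are defined.

Conclusion: Yes, this is an identity.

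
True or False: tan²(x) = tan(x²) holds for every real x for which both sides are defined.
Claim: tan²(x) = tan(x²).
Test a specific point where both sides are defined: x = π/3.
LHS = tan²(x) ≈ 3.0000
RHS = tan(x²) ≈ 1.9485
Since 3.0000 ≠ 1.9485, the equation fails at this point, so it cannot hold for every real x for which both sides are defined.
tan²(x) means (tan x)², squaring the output; tan(x²) squares the input. These are different functions.

Conclusion: False.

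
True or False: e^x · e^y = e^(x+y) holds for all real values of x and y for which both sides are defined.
True.

Claim: e^x · e^y = e^(x+y).
Reasoning: This is the law of exponents for a common base: multiplying powers adds exponents. E.g. from the series, (Σ x^j/j!)(Σ y^k/k!) = Σ_m (Σ_{j+k=m} x^j y^k/(j!k!)) = Σ_m (x+y)^m/m! by the binomial theorem.
So the two sides agree for all real values of x and y for which both sides are defined.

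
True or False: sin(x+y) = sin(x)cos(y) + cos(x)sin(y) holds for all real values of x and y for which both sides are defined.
True.

Claim: sin(x+y) = sin(x)cos(y) + cos(x)sin(y).
Reasoning: By Euler's formula e^(i(x+y)) = e^(ix)·e^(iy) = (cos x + i·sin x)(cos y + i·sin y). The imaginary part of the left side is sin(x+y); the imaginary part of the product is sin(x)cos(y) + cos(x)sin(y).
So the two sides agree for all real values of x and y for which both sides are defined.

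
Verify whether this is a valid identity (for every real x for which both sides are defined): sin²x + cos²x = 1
Claim: sin²x + cos²x = 1.
Reasoning: The point (cos x, sin x) lies on the unit circle X² + Y² = 1, so cos²x + sin²x = 1 for every real x.
So the two sides agree for every real x for which both sides are defined.

Conclusion: Yes, this is an identity.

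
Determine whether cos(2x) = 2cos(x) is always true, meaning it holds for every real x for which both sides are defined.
Claim: cos(2x) = 2cos(x).
Test a specific point where both sides are defined: x = -π/4.
LHS = cos(2x) ≈ 0.0000
RHS = 2cos(x) ≈ 1.4142
Since 0.0000 ≠ 1.4142, the equation fails at this point, so it cannot hold for every real x for which both sides are defined.
The correct double-angle formula is cos(2x) = cos²x - sin²x.

Conclusion: No, this is NOT an identity.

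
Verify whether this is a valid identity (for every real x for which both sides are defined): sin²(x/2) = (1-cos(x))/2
Yes, this is an identity.

Claim: sin²(x/2) = (1-cos(x))/2.
Reasoning: Use cos(2θ) = 1 - 2sin²θ with θ = x/2: cos(x) = 1 - 2sin²(x/2). Solving for sin²(x/2) gives (1 - cos(x))/2.
So the two sides agree for every real x for which both sides are defined.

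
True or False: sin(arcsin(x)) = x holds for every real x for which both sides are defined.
True.

Claim: sin(arcsin(x)) = x.
Reasoning: For -1 ≤ x ≤ 1 (where arcsin is defined), arcsin(x) is by definition an angle whose sine equals x. Taking the sine of that angle returns x. (Note the other order, arcsin(sin x) = x, is NOT an identity.)
So the two sides agree for every real x for which both sides are defined.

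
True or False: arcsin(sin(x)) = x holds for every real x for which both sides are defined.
False.

Claim: arcsin(sin(x)) = x.
Test a specific point where both sides are defined: x = 2π/3.
LHS = arcsin(sin(x)) ≈ 1.0472
RHS = x ≈ 2.0944
Since 1.0472 ≠ 2.0944, the equation fails at this point, so it cannot hold for every real x for which both sides are defined.
arcsin only returns values in [-π/2, π/2], so arcsin(sin(x)) = x holds only for x in that interval, not for all real x.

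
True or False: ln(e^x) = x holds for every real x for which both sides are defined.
True.

Claim: ln(e^x) = x.
Reasoning: ln is the inverse of the exponential: ln(e^x) asks for the exponent p with e^p = e^x, and since e^p is one-to-one that exponent is p = x.
So the two sides agree for every real x for which both sides are defined.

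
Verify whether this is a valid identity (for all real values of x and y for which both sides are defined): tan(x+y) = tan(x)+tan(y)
Claim: tan(x+y) = tan(x)+tan(y).
Test a specific point where both sides are defined: x = π/6, y = 2π/3.
LHS = tan(x+y) ≈ -0.5774
RHS = tan(x)+tan(y) ≈ -1.1547
Since -0.5774 ≠ -1.1547, the equation fails at this point, so it cannot hold for all real values of x and y for which both sides are defined.
The correct formula is tan(x+y) = (tan(x) + tan(y))/(1 - tan(x)tan(y)).

Conclusion: No, this is NOT an identity.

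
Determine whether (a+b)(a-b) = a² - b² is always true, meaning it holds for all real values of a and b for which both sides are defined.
Claim: (a+b)(a-b) = a² - b².
Reasoning: Expand: (a+b)(a-b) = a² - ab + ba - b² = a² - b² (the cross terms cancel).
So the two sides agree for all real values of a and b for which both sides are defined.

Conclusion: Yes, this is an identity.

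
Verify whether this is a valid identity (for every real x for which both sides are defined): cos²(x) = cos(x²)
Claim: cos²(x) = cos(x²).
Test a specific point where both sides are defined: x = -π/2.
LHS = cos²(x) ≈ 0.0000
RHS = cos(x²) ≈ -0.7812
Since 0.0000 ≠ -0.7812, the equation fails at this point, so it cannot hold for every real x for which both sides are defined.
cos²(x) means (cos x)², squaring the output; cos(x²) squares the input. These are different functions.

Conclusion: No, this is NOT an identity.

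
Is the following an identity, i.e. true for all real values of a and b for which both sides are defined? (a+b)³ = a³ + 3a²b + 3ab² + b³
Claim: (a+b)³ = a³ + 3a²b + 3ab² + b³.
Reasoning: (a+b)³ = (a+b)(a+b)² = (a+b)(a² + 2ab + b²) = a³ + 2a²b + ab² + a²b + 2ab² + b³ = a³ + 3a²b + 3ab² + b³.
So the two sides agree for all real values of a and b for which both sides are defined.

Conclusion: Yes, this is an identity.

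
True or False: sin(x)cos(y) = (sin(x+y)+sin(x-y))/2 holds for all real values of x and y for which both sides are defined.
Claim: sin(x)cos(y) = (sin(x+y)+sin(x-y))/2.
Reasoning: sin(x+y) = sin(x)cos(y) + cos(x)sin(y) and sin(x-y) = sin(x)cos(y) - cos(x)sin(y). Adding, sin(x+y) + sin(x-y) = 2sin(x)cos(y); divide by 2.
So the two sides agree for all real values of x and y for which both sides are defined.

Conclusion: True.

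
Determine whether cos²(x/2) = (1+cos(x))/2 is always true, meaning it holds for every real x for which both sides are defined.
Yes, this is an identity.

Claim: cos²(x/2) = (1+cos(x))/2.
Reasoning: Use cos(2θ) = 2cos²θ - 1 with θ = x/2: cos(x) = 2cos²(x/2) - 1. Solving for cos²(x/2) gives (1 + cos(x))/2.
So the two sides agree for every real x for which both sides are defined.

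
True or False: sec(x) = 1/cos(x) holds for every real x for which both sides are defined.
Claim: sec(x) = 1/cos(x).
Reasoning: sec(x) is by definition the reciprocal of cos(x), wherever cos(x) ≠ 0.
So the two sides agree for every real x for which both sides are defined.

Conclusion: True.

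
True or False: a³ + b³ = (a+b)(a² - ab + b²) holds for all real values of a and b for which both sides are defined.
True.

Claim: a³ + b³ = (a+b)(a² - ab + b²).
Reasoning: Expand the right side: (a+b)(a² - ab + b²) = a³ - a²b + ab² + a²b - ab² + b³ = a³ + b³ (the middle terms cancel in pairs).
So the two sides agree for all real values of a and b for which both sides are defined.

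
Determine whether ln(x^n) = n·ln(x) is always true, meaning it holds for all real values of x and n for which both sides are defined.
Claim: ln(x^n) = n·ln(x).
Reasoning: The right side requires x > 0. For x > 0, x^n = (e^(ln x))^n = e^(n·ln x), so taking ln of both sides gives ln(x^n) = n·ln(x).
So the two sides agree for all real values of x and n for which both sides are defined.

Conclusion: Yes, this is an identity.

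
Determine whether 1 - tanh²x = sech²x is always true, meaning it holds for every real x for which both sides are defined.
Yes, this is an identity.

Claim: 1 - tanh²x = sech²x.
Reasoning: Divide cosh²x - sinh²x = 1 through by cosh²x (never zero): 1 - tanh²x = 1/cosh²x = sech²x.
So the two sides agree for every real x for which both sides are defined.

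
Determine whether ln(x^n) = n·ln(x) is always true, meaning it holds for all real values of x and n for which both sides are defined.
Claim: ln(x^n) = n·ln(x).
Reasoning: The right side requires x > 0. For x > 0, x^n = (e^(ln x))^n = e^(n·ln x), so taking ln of both sides gives ln(x^n) = n·ln(x).
So the two sides agree for all real values of x and n for which both sides are defined.

Conclusion: Yes, this is an identity.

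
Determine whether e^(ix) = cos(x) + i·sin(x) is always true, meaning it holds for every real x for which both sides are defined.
Claim: e^(ix) = cos(x) + i·sin(x).
Reasoning: Euler's formula. Expand e^(ix) = Σ (ix)^k / k!. Since i² = -1, the even-k terms are Σ (-1)^m x^(2m)/(2m)! = cos(x) and the odd-k terms are i · Σ (-1)^m x^(2m+1)/(2m+1)! = i·sin(x).
So the two sides agree for every real x for which both sides are defined.

Conclusion: Yes, this is an identity.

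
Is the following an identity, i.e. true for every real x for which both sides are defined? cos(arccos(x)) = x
Claim: cos(arccos(x)) = x.
Reasoning: For -1 ≤ x ≤ 1 (where arccos is defined), arccos(x) is by definition an angle whose cosine equals x. Taking the cosine of that angle returns x. (Note the other order, arccos(cos x) = x, is NOT an identity.)
So the two sides agree for every real x for which both sides are defined.

Conclusion: Yes, this is an identity.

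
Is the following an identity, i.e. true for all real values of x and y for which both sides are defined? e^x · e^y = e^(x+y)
Yes, this is an identity.

Claim: e^x · e^y = e^(x+y).
Reasoning: This is the law of exponents for a common base: multiplying powers adds exponents. E.g. from the series, (Σ x^j/j!)(Σ y^k/k!) = Σ_m (Σ_{j+k=m} x^j y^k/(j!k!)) = Σ_m (x+y)^m/m! by the binomial theorem.
So the two sides agree for all real values of x and y for which both sides are defined.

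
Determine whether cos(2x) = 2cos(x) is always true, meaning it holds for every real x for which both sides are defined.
Claim: cos(2x) = 2cos(x).
Test a specific point where both sides are defined: x = 2π/3.
LHS = cos(2x) ≈ -0.5000
RHS = 2cos(x) ≈ -1.0000
Since -0.5000 ≠ -1.0000, the equation fails at this point, so it cannot hold for every real x for which both sides are defined.
The correct double-angle formula is cos(2x) = cos²x - sin²x.

Conclusion: No, this is NOT an identity.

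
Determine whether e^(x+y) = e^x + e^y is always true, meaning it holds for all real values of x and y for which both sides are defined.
Claim: e^(x+y) = e^x + e^y.
Test a specific point where both sides are defined: x = 3/2, y = 1.
LHS = e^(x+y) ≈ 12.1825
RHS = e^x + e^y ≈ 7.2000
Since 12.1825 ≠ 7.2000, the equation fails at this point, so it cannot hold for all real values of x and y for which both sides are defined.
The correct rule is e^(x+y) = e^x · e^y (a product, not a sum).

Conclusion: No, this is NOT an identity.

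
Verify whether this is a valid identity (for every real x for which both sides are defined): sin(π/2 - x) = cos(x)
Yes, this is an identity.

Claim: sin(π/2 - x) = cos(x).
Reasoning: Use sin(u - v) = sin(u)cos(v) - cos(u)sin(v) with u = π/2, v = x: sin(π/2)cos(x) - cos(π/2)sin(x) = 1·cos(x) - 0·sin(x) = cos(x).
So the two sides agree for every real x for which both sides are defined.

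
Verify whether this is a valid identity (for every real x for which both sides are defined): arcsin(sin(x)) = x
Claim: arcsin(sin(x)) = x.
Test a specific point where both sides are defined: x = π.
LHS = arcsin(sin(x)) ≈ 0.0000
RHS = x ≈ 3.1416
Since 0.0000 ≠ 3.1416, the equation fails at this point, so it cannot hold for every real x for which both sides are defined.
arcsin only returns values in [-π/2, π/2], so arcsin(sin(x)) = x holds only for x in that interval, not for all real x.

Conclusion: No, this is NOT an identity.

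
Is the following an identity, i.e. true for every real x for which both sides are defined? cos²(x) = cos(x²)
Claim: cos²(x) = cos(x²).
Test a specific point where both sides are defined: x = -π/3.
LHS = cos²(x) ≈ 0.2500
RHS = cos(x²) ≈ 0.4566
Since 0.2500 ≠ 0.4566, the equation fails at this point, so it cannot hold for every real x for which both sides are defined.
cos²(x) means (cos x)², squaring the output; cos(x²) squares the input. These are different functions.

Conclusion: No, this is NOT an identity.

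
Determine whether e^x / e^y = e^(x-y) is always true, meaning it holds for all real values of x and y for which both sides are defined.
Claim: e^x / e^y = e^(x-y).
Reasoning: 1/e^y = e^(-y), so e^x / e^y = e^x · e^(-y) = e^(x + (-y)) = e^(x-y) by the product rule for exponents.
So the two sides agree for all real values of x and y for which both sides are defined.

Conclusion: Yes, this is an identity.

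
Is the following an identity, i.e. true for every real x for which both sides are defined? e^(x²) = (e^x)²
No, this is NOT an identity.

Claim: e^(x²) = (e^x)².
Test a specific point where both sides are defined: x = -2.
LHS = e^(x²) ≈ 54.5982
RHS = (e^x)² ≈ 0.0183
Since 54.5982 ≠ 0.0183, the equation fails at this point, so it cannot hold for every real x for which both sides are defined.
(e^x)² = e^(2x), and 2x ≠ x² in general.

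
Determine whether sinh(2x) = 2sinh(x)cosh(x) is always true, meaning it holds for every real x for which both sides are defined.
Claim: sinh(2x) = 2sinh(x)cosh(x).
Reasoning: 2sinh(x)cosh(x) = 2 · (e^x - e^-x)/2 · (e^x + e^-x)/2 = (e^(2x) - e^(-2x))/2 = sinh(2x).
So the two sides agree for every real x for which both sides are defined.

Conclusion: Yes, this is an identity.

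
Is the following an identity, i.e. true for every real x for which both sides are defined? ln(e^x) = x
Claim: ln(e^x) = x.
Reasoning: ln is the inverse of the exponential: ln(e^x) asks for the exponent p with e^p = e^x, and since e^p is one-to-one that exponent is p = x.
So the two sides agree for every real x for which both sides are defined.

Conclusion: Yes, this is an identity.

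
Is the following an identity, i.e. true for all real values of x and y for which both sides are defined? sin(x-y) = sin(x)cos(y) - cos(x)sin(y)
Yes, this is an identity.

Claim: sin(x-y) = sin(x)cos(y) - cos(x)sin(y).
Reasoning: Replace y by -y in sin(x+y) = sin(x)cos(y) + cos(x)sin(y) and use cos(-y) = cos(y), sin(-y) = -sin(y): sin(x-y) = sin(x)cos(y) - cos(x)sin(y).
So the two sides agree for all real values of x and y for which both sides are defined.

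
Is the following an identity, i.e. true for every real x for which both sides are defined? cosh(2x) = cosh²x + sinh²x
Claim: cosh(2x) = cosh²x + sinh²x.
Reasoning: cosh²x = (e^(2x) + 2 + e^(-2x))/4 and sinh²x = (e^(2x) - 2 + e^(-2x))/4. Adding gives (2e^(2x) + 2e^(-2x))/4 = (e^(2x) + e^(-2x))/2 = cosh(2x).
So the two sides agree for every real x for which both sides are defined.

Conclusion: Yes, this is an identity.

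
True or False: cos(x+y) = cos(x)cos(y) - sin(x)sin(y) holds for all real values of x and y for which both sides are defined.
Claim: cos(x+y) = cos(x)cos(y) - sin(x)sin(y).
Reasoning: By Euler's formula e^(i(x+y)) = e^(ix)·e^(iy) = (cos x + i·sin x)(cos y + i·sin y). The real part of the left side is cos(x+y); the real part of the product is cos(x)cos(y) - sin(x)sin(y) (since i·i = -1).
So the two sides agree for all real values of x and y for which both sides are defined.

Conclusion: True.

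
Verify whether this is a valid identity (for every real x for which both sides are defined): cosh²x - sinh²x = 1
Claim: cosh²x - sinh²x = 1.
Reasoning: With cosh(x) = (e^x + e^-x)/2 and sinh(x) = (e^x - e^-x)/2: cosh²x = (e^(2x) + 2 + e^(-2x))/4 and sinh²x = (e^(2x) - 2 + e^(-2x))/4. Subtracting leaves 4/4 = 1.
So the two sides agree for every real x for which both sides are defined.

Conclusion: Yes, this is an identity.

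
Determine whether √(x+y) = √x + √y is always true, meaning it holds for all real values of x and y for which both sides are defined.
No, this is NOT an identity.

Claim: √(x+y) = √x + √y.
Test a specific point where both sides are defined: x = 4, y = 2.
LHS = √(x+y) ≈ 2.4495
RHS = √x + √y ≈ 3.4142
Since 2.4495 ≠ 3.4142, the equation fails at this point, so it cannot hold for all real values of x and y for which both sides are defined.
Squaring the right side gives x + 2√(xy) + y, not x + y.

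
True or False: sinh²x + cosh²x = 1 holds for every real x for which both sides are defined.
Claim: sinh²x + cosh²x = 1.
Test a specific point where both sides are defined: x = 4.
LHS = sinh²x + cosh²x ≈ 1490.4792
RHS = 1 ≈ 1.0000
Since 1490.4792 ≠ 1.0000, the equation fails at this point, so it cannot hold for every real x for which both sides are defined.
The correct hyperbolic identity is cosh²x - sinh²x = 1 (a difference); the sum sinh²x + cosh²x equals cosh(2x).

Conclusion: False.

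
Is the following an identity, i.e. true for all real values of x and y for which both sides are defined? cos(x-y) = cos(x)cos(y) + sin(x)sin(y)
Yes, this is an identity.

Claim: cos(x-y) = cos(x)cos(y) + sin(x)sin(y).
Reasoning: Replace y by -y in cos(x+y) = cos(x)cos(y) - sin(x)sin(y) and use cos(-y) = cos(y), sin(-y) = -sin(y): cos(x-y) = cos(x)cos(y) + sin(x)sin(y).
So the two sides agree for all real values of x and y for which both sides are defined.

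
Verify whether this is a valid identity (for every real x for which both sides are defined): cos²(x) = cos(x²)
No, this is NOT an identity.

Claim: cos²(x) = cos(x²).
Test a specific point where both sides are defined: x = π/2.
LHS = cos²(x) ≈ 0.0000
RHS = cos(x²) ≈ -0.7812
Since 0.0000 ≠ -0.7812, the equation fails at this point, so it cannot hold for every real x for which both sides are defined.
cos²(x) means (cos x)², squaring the output; cos(x²) squares the input. These are different functions.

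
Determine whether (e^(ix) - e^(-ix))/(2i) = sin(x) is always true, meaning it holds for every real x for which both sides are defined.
Claim: (e^(ix) - e^(-ix))/(2i) = sin(x).
Reasoning: By Euler's formula e^(ix) = cos(x) + i·sin(x) and e^(-ix) = cos(x) - i·sin(x). Subtracting cancels the cosine terms: e^(ix) - e^(-ix) = 2i·sin(x); divide by 2i.
So the two sides agree for every real x for which both sides are defined.

Conclusion: Yes, this is an identity.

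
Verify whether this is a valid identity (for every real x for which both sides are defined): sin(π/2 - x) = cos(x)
Yes, this is an identity.

Claim: sin(π/2 - x) = cos(x).
Reasoning: Use sin(u - v) = sin(u)cos(v) - cos(u)sin(v) with u = π/2, v = x: sin(π/2)cos(x) - cos(π/2)sin(x) = 1·cos(x) - 0·sin(x) = cos(x).
So the two sides agree for every real x for which both sides are defined.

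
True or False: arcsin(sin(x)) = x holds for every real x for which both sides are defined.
False.

Claim: arcsin(sin(x)) = x.
Test a specific point where both sides are defined: x = π.
LHS = arcsin(sin(x)) ≈ 0.0000
RHS = x ≈ 3.1416
Since 0.0000 ≠ 3.1416, the equation fails at this point, so it cannot hold for every real x for which both sides are defined.
arcsin only returns values in [-π/2, π/2], so arcsin(sin(x)) = x holds only for x in that interval, not for all real x.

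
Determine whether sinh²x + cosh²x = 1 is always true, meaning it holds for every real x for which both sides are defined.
No, this is NOT an identity.

Claim: sinh²x + cosh²x = 1.
Test a specific point where both sides are defined: x = 4.
LHS = sinh²x + cosh²x ≈ 1490.4792
RHS = 1 ≈ 1.0000
Since 1490.4792 ≠ 1.0000, the equation fails at this point, so it cannot hold for every real x for which both sides are defined.
The correct hyperbolic identity is cosh²x - sinh²x = 1 (a difference); the sum sinh²x + cosh²x equals cosh(2x).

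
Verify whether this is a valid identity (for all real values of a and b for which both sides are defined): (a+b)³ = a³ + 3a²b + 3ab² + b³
Claim: (a+b)³ = a³ + 3a²b + 3ab² + b³.
Reasoning: (a+b)³ = (a+b)(a+b)² = (a+b)(a² + 2ab + b²) = a³ + 2a²b + ab² + a²b + 2ab² + b³ = a³ + 3a²b + 3ab² + b³.
So the two sides agree for all real values of a and b for which both sides are defined.

Conclusion: Yes, this is an identity.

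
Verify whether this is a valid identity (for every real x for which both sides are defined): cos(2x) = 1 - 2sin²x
Yes, this is an identity.

Claim: cos(2x) = 1 - 2sin²x.
Reasoning: cos(2x) = cos²x - sin²x. Replace cos²x by 1 - sin²x: (1 - sin²x) - sin²x = 1 - 2sin²x.
So the two sides agree for every real x for which both sides are defined.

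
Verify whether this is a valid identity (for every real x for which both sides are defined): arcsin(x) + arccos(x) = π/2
Claim: arcsin(x) + arccos(x) = π/2.
Reasoning: Both sides are defined for -1 ≤ x ≤ 1. Let θ = arcsin(x), so sin θ = x and θ ∈ [-π/2, π/2]. Then cos(π/2 - θ) = sin θ = x and π/2 - θ ∈ [0, π], which is exactly the range of arccos, so arccos(x) = π/2 - θ. Adding: arcsin(x) + arccos(x) = θ + (π/2 - θ) = π/2.
So the two sides agree for every real x for which both sides are defined.

Conclusion: Yes, this is an identity.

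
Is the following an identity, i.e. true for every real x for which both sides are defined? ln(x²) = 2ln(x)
Yes, this is an identity.

Claim: ln(x²) = 2ln(x).
Reasoning: The right side requires x > 0. For x > 0, x² = (e^(ln x))² = e^(2ln x), so ln(x²) = 2ln(x). (For x < 0 the right side is undefined, so those values are outside the claim.)
So the two sides agree for every real x for which both sides are defined.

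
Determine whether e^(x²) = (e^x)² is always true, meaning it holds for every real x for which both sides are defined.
Claim: e^(x²) = (e^x)².
Test a specific point where both sides are defined: x = 3/2.
LHS = e^(x²) ≈ 9.4877
RHS = (e^x)² ≈ 20.0855
Since 9.4877 ≠ 20.0855, the equation fails at this point, so it cannot hold for every real x for which both sides are defined.
(e^x)² = e^(2x), and 2x ≠ x² in general.

Conclusion: No, this is NOT an identity.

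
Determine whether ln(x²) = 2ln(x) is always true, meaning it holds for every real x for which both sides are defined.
Yes, this is an identity.

Claim: ln(x²) = 2ln(x).
Reasoning: The right side requires x > 0. For x > 0, x² = (e^(ln x))² = e^(2ln x), so ln(x²) = 2ln(x). (For x < 0 the right side is undefined, so those values are outside the claim.)
So the two sides agree for every real x for which both sides are defined.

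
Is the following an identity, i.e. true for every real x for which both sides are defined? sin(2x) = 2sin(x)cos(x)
Yes, this is an identity.

Claim: sin(2x) = 2sin(x)cos(x).
Reasoning: Put y = x in the addition formula sin(x+y) = sin(x)cos(y) + cos(x)sin(y): sin(2x) = sin(x)cos(x) + cos(x)sin(x) = 2sin(x)cos(x).
So the two sides agree for every real x for which both sides are defined.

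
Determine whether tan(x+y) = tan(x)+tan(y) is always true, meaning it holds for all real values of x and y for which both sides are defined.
Claim: tan(x+y) = tan(x)+tan(y).
Test a specific point where both sides are defined: x = -π/3, y = π/4.
LHS = tan(x+y) ≈ -0.2679
RHS = tan(x)+tan(y) ≈ -0.7321
Since -0.2679 ≠ -0.7321, the equation fails at this point, so it cannot hold for all real values of x and y for which both sides are defined.
The correct formula is tan(x+y) = (tan(x) + tan(y))/(1 - tan(x)tan(y)).

Conclusion: No, this is NOT an identity.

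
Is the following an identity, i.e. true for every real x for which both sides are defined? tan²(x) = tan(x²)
No, this is NOT an identity.

Claim: tan²(x) = tan(x²).
Test a specific point where both sides are defined: x = -π/6.
LHS = tan²(x) ≈ 0.3333
RHS = tan(x²) ≈ 0.2812
Since 0.3333 ≠ 0.2812, the equation fails at this point, so it cannot hold for every real x for which both sides are defined.
tan²(x) means (tan x)², squaring the output; tan(x²) squares the input. These are different functions.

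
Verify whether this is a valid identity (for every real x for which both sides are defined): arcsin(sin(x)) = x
Claim: arcsin(sin(x)) = x.
Test a specific point where both sides are defined: x = 3π/4.
LHS = arcsin(sin(x)) ≈ 0.7854
RHS = x ≈ 2.3562
Since 0.7854 ≠ 2.3562, the equation fails at this point, so it cannot hold for every real x for which both sides are defined.
arcsin only returns values in [-π/2, π/2], so arcsin(sin(x)) = x holds only for x in that interval, not for all real x.

Conclusion: No, this is NOT an identity.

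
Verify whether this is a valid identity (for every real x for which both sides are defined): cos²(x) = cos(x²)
No, this is NOT an identity.

Claim: cos²(x) = cos(x²).
Test a specific point where both sides are defined: x = 2π/3.
LHS = cos²(x) ≈ 0.2500
RHS = cos(x²) ≈ -0.3202
Since 0.2500 ≠ -0.3202, the equation fails at this point, so it cannot hold for every real x for which both sides are defined.
cos²(x) means (cos x)², squaring the output; cos(x²) squares the input. These are different functions.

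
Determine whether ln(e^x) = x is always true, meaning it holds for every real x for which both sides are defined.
Yes, this is an identity.

Claim: ln(e^x) = x.
Reasoning: ln is the inverse of the exponential: ln(e^x) asks for the exponent p with e^p = e^x, and since e^p is one-to-one that exponent is p = x.
So the two sides agree for every real x for which both sides are defined.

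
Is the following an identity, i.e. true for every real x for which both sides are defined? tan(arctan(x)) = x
Yes, this is an identity.

Claim: tan(arctan(x)) = x.
Reasoning: For every real x, arctan(x) is by definition the angle in (-π/2, π/2) whose tangent equals x. Taking the tangent of that angle returns x.
So the two sides agree for every real x for which both sides are defined.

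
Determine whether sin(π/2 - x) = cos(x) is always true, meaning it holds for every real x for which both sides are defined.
Yes, this is an identity.

Claim: sin(π/2 - x) = cos(x).
Reasoning: Use sin(u - v) = sin(u)cos(v) - cos(u)sin(v) with u = π/2, v = x: sin(π/2)cos(x) - cos(π/2)sin(x) = 1·cos(x) - 0·sin(x) = cos(x).
So the two sides agree for every real x for which both sides are defined.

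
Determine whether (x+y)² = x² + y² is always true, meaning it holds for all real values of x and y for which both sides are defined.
Claim: (x+y)² = x² + y².
Test a specific point where both sides are defined: x = 2, y = 1/2.
LHS = (x+y)² ≈ 6.2500
RHS = x² + y² ≈ 4.2500
Since 6.2500 ≠ 4.2500, the equation fails at this point, so it cannot hold for all real values of x and y for which both sides are defined.
The correct expansion is (x+y)² = x² + 2xy + y²; the cross term 2xy is missing.

Conclusion: No, this is NOT an identity.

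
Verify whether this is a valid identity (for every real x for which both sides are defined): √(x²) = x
Claim: √(x²) = x.
Test a specific point where both sides are defined: x = -1.
LHS = √(x²) ≈ 1.0000
RHS = x ≈ -1.0000
Since 1.0000 ≠ -1.0000, the equation fails at this point, so it cannot hold for every real x for which both sides are defined.
√(x²) = |x|, which differs from x whenever x < 0 (both sides are defined for every real x).

Conclusion: No, this is NOT an identity.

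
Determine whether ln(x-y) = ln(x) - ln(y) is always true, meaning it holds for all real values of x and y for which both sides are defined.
No, this is NOT an identity.

Claim: ln(x-y) = ln(x) - ln(y).
Test a specific point where both sides are defined: x = 4, y = 3/2.
LHS = ln(x-y) ≈ 0.9163
RHS = ln(x) - ln(y) ≈ 0.9808
Since 0.9163 ≠ 0.9808, the equation fails at this point, so it cannot hold for all real values of x and y for which both sides are defined.
ln(x) - ln(y) = ln(x/y), not ln(x-y).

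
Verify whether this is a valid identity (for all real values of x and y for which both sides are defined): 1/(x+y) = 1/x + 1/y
No, this is NOT an identity.

Claim: 1/(x+y) = 1/x + 1/y.
Test a specific point where both sides are defined: x = 3/2, y = 3.
LHS = 1/(x+y) ≈ 0.2222
RHS = 1/x + 1/y ≈ 1.0000
Since 0.2222 ≠ 1.0000, the equation fails at this point, so it cannot hold for all real values of x and y for which both sides are defined.
1/x + 1/y = (x+y)/(xy), which is not 1/(x+y).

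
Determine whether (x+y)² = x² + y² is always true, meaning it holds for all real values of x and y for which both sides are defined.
Claim: (x+y)² = x² + y².
Test a specific point where both sides are defined: x = 1/2, y = 3.
LHS = (x+y)² ≈ 12.2500
RHS = x² + y² ≈ 9.2500
Since 12.2500 ≠ 9.2500, the equation fails at this point, so it cannot hold for all real values of x and y for which both sides are defined.
The correct expansion is (x+y)² = x² + 2xy + y²; the cross term 2xy is missing.

Conclusion: No, this is NOT an identity.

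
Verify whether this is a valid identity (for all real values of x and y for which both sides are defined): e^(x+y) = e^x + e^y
No, this is NOT an identity.

Claim: e^(x+y) = e^x + e^y.
Test a specific point where both sides are defined: x = 5, y = 1/2.
LHS = e^(x+y) ≈ 244.6919
RHS = e^x + e^y ≈ 150.0619
Since 244.6919 ≠ 150.0619, the equation fails at this point, so it cannot hold for all real values of x and y for which both sides are defined.
The correct rule is e^(x+y) = e^x · e^y (a product, not a sum).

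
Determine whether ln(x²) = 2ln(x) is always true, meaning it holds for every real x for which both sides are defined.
Claim: ln(x²) = 2ln(x).
Reasoning: The right side requires x > 0. For x > 0, x² = (e^(ln x))² = e^(2ln x), so ln(x²) = 2ln(x). (For x < 0 the right side is undefined, so those values are outside the claim.)
So the two sides agree for every real x for which both sides are defined.

Conclusion: Yes, this is an identity.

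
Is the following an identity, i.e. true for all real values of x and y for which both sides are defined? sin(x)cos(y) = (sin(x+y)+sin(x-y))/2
Claim: sin(x)cos(y) = (sin(x+y)+sin(x-y))/2.
Reasoning: sin(x+y) = sin(x)cos(y) + cos(x)sin(y) and sin(x-y) = sin(x)cos(y) - cos(x)sin(y). Adding, sin(x+y) + sin(x-y) = 2sin(x)cos(y); divide by 2.
So the two sides agree for all real values of x and y for which both sides are defined.

Conclusion: Yes, this is an identity.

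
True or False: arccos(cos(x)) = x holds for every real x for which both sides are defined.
False.

Claim: arccos(cos(x)) = x.
Test a specific point where both sides are defined: x = -π/4.
LHS = arccos(cos(x)) ≈ 0.7854
RHS = x ≈ -0.7854
Since 0.7854 ≠ -0.7854, the equation fails at this point, so it cannot hold for every real x for which both sides are defined.
arccos only returns values in [0, π], so arccos(cos(x)) = x holds only for x in that interval, not for all real x.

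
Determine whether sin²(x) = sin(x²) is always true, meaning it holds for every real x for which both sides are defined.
Claim: sin²(x) = sin(x²).
Test a specific point where both sides are defined: x = 3π/4.
LHS = sin²(x) ≈ 0.5000
RHS = sin(x²) ≈ -0.6680
Since 0.5000 ≠ -0.6680, the equation fails at this point, so it cannot hold for every real x for which both sides are defined.
sin²(x) means (sin x)², squaring the output; sin(x²) squares the input. These are different functions.

Conclusion: No, this is NOT an identity.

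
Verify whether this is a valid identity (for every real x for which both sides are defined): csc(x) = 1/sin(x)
Claim: csc(x) = 1/sin(x).
Reasoning: csc(x) is by definition the reciprocal of sin(x), wherever sin(x) ≠ 0.
So the two sides agree for every real x for which both sides are defined.

Conclusion: Yes, this is an identity.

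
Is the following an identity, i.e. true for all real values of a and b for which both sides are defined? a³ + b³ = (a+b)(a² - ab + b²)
Claim: a³ + b³ = (a+b)(a² - ab + b²).
Reasoning: Expand the right side: (a+b)(a² - ab + b²) = a³ - a²b + ab² + a²b - ab² + b³ = a³ + b³ (the middle terms cancel in pairs).
So the two sides agree for all real values of a and b for which both sides are defined.

Conclusion: Yes, this is an identity.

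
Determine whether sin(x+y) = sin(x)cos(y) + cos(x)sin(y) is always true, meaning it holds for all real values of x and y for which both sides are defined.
Claim: sin(x+y) = sin(x)cos(y) + cos(x)sin(y).
Reasoning: By Euler's formula e^(i(x+y)) = e^(ix)·e^(iy) = (cos x + i·sin x)(cos y + i·sin y). The imaginary part of the left side is sin(x+y); the imaginary part of the product is sin(x)cos(y) + cos(x)sin(y).
So the two sides agree for all real values of x and y for which both sides are defined.

Conclusion: Yes, this is an identity.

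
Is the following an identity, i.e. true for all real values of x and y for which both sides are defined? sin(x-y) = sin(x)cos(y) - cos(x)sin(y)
Claim: sin(x-y) = sin(x)cos(y) - cos(x)sin(y).
Reasoning: Replace y by -y in sin(x+y) = sin(x)cos(y) + cos(x)sin(y) and use cos(-y) = cos(y), sin(-y) = -sin(y): sin(x-y) = sin(x)cos(y) - cos(x)sin(y).
So the two sides agree for all real values of x and y for which both sides are defined.

Conclusion: Yes, this is an identity.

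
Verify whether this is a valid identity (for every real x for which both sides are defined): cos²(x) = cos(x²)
Claim: cos²(x) = cos(x²).
Test a specific point where both sides are defined: x = -π/2.
LHS = cos²(x) ≈ 0.0000
RHS = cos(x²) ≈ -0.7812
Since 0.0000 ≠ -0.7812, the equation fails at this point, so it cannot hold for every real x for which both sides are defined.
cos²(x) means (cos x)², squaring the output; cos(x²) squares the input. These are different functions.

Conclusion: No, this is NOT an identity.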